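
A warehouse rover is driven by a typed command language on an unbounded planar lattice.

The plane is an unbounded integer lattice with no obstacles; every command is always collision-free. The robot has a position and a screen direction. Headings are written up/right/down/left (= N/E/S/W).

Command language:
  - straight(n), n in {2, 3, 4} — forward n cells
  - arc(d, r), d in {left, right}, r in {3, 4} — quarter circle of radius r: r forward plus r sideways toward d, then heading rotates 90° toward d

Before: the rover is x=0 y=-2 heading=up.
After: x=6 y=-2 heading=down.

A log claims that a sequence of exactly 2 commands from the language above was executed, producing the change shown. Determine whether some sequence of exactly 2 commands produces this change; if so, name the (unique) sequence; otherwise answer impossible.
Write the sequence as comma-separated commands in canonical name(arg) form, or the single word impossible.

key: position moved to (6,-2) AND the heading swung to S — translation plus rotation needed
t0: x=0 y=-2 heading=up
step 1 (arc(right, 3)): x=3 y=1 heading=right
step 2 (arc(right, 3)): x=6 y=-2 heading=down
all 49 alternatives checked — unique.

arc(right, 3), arc(right, 3)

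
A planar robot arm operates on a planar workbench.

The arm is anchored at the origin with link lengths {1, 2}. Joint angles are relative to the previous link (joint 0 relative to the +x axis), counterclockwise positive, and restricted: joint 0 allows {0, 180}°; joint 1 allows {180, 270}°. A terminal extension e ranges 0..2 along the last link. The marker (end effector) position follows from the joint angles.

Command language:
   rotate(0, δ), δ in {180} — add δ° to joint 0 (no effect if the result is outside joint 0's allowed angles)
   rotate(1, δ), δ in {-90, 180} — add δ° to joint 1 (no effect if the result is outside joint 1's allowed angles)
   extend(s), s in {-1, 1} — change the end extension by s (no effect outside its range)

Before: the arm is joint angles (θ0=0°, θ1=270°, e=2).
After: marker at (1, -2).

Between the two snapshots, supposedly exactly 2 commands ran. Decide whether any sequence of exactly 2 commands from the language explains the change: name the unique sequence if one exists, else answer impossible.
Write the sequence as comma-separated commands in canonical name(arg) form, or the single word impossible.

from: joint angles (θ0=0°, θ1=270°, e=2)
step 1 (extend(-1)): joint angles (θ0=0°, θ1=270°, e=1)
step 2 (extend(-1)): joint angles (θ0=0°, θ1=270°, e=0)
uniquely the one of 25 2-step routes that fits.

extend(-1), extend(-1)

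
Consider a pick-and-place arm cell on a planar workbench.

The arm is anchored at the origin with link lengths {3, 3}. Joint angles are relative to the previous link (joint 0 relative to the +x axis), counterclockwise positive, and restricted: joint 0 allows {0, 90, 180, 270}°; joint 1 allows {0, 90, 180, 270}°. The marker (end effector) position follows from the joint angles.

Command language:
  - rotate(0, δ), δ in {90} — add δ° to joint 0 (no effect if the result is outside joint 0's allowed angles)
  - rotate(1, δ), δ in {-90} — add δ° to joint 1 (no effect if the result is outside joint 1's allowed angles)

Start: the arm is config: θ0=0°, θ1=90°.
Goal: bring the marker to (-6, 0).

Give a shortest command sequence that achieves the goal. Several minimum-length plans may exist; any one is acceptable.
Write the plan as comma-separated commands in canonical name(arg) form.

initial: config: θ0=0°, θ1=90°
[1] after rotate(0, 90): config: θ0=90°, θ1=90°
[2] after rotate(0, 90): config: θ0=180°, θ1=90°
[3] after rotate(1, -90): config: θ0=180°, θ1=0°
shorter routes all fall short; 3 is best.

rotate(0, 90), rotate(0, 90), rotate(1, -90)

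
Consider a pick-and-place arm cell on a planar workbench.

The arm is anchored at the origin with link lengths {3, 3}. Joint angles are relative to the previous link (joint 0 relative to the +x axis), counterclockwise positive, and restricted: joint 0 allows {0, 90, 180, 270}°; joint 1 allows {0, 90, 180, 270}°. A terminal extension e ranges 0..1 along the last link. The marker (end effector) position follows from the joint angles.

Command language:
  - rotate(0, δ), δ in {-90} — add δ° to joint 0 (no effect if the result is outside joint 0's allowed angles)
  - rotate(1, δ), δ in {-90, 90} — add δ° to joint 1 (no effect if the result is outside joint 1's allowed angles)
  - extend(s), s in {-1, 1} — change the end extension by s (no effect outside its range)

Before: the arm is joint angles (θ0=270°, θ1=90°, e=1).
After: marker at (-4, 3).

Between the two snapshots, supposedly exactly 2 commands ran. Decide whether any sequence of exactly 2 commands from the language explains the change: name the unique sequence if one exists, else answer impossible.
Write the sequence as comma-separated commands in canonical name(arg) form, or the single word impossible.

rotate(0, -90), rotate(0, -90)

t0: joint angles (θ0=270°, θ1=90°, e=1)
step 1 (rotate(0, -90)): joint angles (θ0=180°, θ1=90°, e=1)
step 2 (rotate(0, -90)): joint angles (θ0=90°, θ1=90°, e=1)
no rival 2-sequence matches.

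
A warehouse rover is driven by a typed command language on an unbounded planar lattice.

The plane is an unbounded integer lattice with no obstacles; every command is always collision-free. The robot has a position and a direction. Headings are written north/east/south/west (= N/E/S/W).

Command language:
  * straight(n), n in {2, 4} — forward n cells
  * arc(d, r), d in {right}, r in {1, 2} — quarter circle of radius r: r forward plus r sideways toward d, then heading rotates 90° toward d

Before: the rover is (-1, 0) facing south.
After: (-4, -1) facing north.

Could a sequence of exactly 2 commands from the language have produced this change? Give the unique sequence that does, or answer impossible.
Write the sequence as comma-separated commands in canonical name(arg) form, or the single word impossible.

key: cell and facing (now N) both changed — the 2 commands mix motion and turning
start: (-1, 0) facing south
t=1 arc(right, 2) ⇒ (-3, -2) facing west
t=2 arc(right, 1) ⇒ (-4, -1) facing north
uniquely the one of 16 2-step routes that fits.

arc(right, 2), arc(right, 1)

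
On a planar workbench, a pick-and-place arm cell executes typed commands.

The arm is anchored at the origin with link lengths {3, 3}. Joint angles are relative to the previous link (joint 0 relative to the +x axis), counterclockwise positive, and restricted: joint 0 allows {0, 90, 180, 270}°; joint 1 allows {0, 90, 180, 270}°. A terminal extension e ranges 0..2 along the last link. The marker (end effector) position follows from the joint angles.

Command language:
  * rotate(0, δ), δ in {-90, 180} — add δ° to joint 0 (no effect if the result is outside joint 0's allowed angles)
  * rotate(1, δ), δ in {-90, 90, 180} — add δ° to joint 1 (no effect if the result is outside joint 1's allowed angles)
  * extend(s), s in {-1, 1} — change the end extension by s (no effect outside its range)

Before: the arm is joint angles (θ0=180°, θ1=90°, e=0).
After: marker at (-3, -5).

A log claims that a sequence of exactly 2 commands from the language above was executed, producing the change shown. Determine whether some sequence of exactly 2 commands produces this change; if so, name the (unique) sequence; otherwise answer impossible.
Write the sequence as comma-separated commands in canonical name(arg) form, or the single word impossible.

extend(1), extend(1)

begin: joint angles (θ0=180°, θ1=90°, e=0)
t=1 extend(1) ⇒ joint angles (θ0=180°, θ1=90°, e=1)
t=2 extend(1) ⇒ joint angles (θ0=180°, θ1=90°, e=2)
no rival 2-sequence matches.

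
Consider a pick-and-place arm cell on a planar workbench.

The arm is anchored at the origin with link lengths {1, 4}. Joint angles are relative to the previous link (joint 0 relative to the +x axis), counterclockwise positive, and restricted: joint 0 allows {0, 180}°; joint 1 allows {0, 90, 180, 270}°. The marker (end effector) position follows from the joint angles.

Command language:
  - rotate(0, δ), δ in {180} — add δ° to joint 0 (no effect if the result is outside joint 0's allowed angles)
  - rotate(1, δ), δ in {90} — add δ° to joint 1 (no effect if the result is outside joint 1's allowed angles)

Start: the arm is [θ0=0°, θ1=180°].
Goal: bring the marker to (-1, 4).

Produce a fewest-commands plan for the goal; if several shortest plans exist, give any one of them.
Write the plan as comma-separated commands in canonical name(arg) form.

rotate(0, 180), rotate(1, 90)

from: [θ0=0°, θ1=180°]
1. rotate(0, 180) → [θ0=180°, θ1=180°]
2. rotate(1, 90) → [θ0=180°, θ1=270°]
no 1-step plan works, so 2 is optimal.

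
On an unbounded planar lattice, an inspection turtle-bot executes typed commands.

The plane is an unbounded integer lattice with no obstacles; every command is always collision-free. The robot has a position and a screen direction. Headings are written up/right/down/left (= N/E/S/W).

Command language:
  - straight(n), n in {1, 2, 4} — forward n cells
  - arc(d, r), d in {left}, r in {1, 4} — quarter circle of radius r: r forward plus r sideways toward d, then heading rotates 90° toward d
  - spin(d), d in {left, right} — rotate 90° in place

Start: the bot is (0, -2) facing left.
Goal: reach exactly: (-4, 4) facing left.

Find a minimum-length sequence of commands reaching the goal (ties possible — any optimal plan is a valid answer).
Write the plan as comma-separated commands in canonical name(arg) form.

begin: (0, -2) facing left
1. spin(right) → (0, -2) facing up
2. straight(2) → (0, 0) facing up
3. arc(left, 4) → (-4, 4) facing left
nothing shorter than 3 reaches the goal.

spin(right), straight(2), arc(left, 4)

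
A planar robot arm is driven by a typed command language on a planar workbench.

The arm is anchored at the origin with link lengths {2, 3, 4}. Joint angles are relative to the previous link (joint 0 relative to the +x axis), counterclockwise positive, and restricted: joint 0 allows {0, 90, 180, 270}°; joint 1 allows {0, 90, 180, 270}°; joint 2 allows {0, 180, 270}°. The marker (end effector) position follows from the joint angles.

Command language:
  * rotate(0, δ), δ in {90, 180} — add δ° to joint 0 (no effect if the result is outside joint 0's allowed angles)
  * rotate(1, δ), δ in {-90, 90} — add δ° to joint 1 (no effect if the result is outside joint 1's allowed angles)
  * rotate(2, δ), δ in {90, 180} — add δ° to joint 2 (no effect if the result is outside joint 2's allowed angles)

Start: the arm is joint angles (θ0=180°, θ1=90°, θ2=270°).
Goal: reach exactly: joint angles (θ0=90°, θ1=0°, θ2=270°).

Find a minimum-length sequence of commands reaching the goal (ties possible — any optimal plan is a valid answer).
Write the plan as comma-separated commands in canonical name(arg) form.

start: joint angles (θ0=180°, θ1=90°, θ2=270°)
[1] after rotate(1, -90): joint angles (θ0=180°, θ1=0°, θ2=270°)
[2] after rotate(0, 180): joint angles (θ0=0°, θ1=0°, θ2=270°)
[3] after rotate(0, 90): joint angles (θ0=90°, θ1=0°, θ2=270°)
nothing shorter than 3 reaches the goal.

rotate(1, -90), rotate(0, 180), rotate(0, 90)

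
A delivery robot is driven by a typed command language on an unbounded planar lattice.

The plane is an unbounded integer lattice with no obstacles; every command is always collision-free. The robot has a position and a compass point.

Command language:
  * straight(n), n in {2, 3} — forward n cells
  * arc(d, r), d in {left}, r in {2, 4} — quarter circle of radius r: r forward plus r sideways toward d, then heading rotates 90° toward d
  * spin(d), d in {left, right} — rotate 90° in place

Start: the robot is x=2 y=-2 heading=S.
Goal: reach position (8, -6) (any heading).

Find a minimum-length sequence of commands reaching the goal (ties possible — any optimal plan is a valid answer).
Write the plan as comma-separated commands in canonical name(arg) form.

t0: x=2 y=-2 heading=S
step 1 (arc(left, 4)): x=6 y=-6 heading=E
step 2 (straight(2)): x=8 y=-6 heading=E
shorter routes all fall short; 2 is best.

arc(left, 4), straight(2)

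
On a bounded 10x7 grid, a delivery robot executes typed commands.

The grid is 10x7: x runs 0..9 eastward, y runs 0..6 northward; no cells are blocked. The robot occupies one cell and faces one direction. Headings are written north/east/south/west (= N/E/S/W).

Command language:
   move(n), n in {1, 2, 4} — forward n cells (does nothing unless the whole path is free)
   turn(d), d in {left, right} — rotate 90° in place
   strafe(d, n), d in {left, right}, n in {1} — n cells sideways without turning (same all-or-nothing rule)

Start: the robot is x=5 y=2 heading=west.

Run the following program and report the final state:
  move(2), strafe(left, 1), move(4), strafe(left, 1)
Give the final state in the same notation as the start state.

x=3 y=0 heading=west

start: x=5 y=2 heading=west
step 1 (move(2)): x=3 y=2 heading=west
step 2 (strafe(left, 1)): x=3 y=1 heading=west
step 3 (move(4)): x=3 y=1 heading=west
step 4 (strafe(left, 1)): x=3 y=0 heading=west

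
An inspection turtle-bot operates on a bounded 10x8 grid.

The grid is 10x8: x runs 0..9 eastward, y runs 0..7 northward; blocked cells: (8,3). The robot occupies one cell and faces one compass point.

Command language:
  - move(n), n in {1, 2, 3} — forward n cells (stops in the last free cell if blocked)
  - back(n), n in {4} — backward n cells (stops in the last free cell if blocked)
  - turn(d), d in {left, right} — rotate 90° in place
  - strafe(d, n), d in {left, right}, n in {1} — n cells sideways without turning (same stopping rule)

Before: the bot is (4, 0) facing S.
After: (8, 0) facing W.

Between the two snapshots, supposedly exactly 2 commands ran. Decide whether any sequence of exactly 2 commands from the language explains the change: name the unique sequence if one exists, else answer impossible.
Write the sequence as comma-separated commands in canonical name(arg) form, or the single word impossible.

key: order matters: swapping turn(right) and back(4) lands elsewhere
from: (4, 0) facing S
step 1 (turn(right)): (4, 0) facing W
step 2 (back(4)): (8, 0) facing W
no rival 2-sequence matches.

turn(right), back(4)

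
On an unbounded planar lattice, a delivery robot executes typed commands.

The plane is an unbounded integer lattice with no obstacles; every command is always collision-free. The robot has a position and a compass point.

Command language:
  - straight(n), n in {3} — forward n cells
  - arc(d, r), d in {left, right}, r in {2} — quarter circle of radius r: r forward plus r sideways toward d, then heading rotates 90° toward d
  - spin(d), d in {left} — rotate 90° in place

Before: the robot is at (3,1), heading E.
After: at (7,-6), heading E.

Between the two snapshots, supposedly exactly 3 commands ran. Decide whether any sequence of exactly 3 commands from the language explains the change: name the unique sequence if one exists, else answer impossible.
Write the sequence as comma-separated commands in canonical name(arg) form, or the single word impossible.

key: order matters: swapping arc(right, 2) and arc(left, 2) lands elsewhere
start: at (3,1), heading E
1. arc(right, 2) → at (5,-1), heading S
2. straight(3) → at (5,-4), heading S
3. arc(left, 2) → at (7,-6), heading E
all 64 alternatives checked — unique.

arc(right, 2), straight(3), arc(left, 2)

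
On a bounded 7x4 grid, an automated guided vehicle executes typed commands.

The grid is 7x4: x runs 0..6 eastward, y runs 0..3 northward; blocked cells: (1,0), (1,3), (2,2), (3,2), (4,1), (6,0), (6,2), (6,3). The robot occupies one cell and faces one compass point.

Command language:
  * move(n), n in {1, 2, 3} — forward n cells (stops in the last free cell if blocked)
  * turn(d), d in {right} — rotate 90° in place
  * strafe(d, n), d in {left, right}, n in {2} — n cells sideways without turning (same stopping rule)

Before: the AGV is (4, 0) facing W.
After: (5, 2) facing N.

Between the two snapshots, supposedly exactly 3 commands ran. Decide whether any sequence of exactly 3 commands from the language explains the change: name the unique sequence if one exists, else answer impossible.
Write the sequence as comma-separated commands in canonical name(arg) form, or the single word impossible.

turn(right), strafe(right, 2), move(2)

key: order matters: swapping turn(right) and move(2) lands elsewhere
begin: (4, 0) facing W
t=1 turn(right) ⇒ (4, 0) facing N
t=2 strafe(right, 2) ⇒ (5, 0) facing N
t=3 move(2) ⇒ (5, 2) facing N
uniquely the one of 216 3-step routes that fits.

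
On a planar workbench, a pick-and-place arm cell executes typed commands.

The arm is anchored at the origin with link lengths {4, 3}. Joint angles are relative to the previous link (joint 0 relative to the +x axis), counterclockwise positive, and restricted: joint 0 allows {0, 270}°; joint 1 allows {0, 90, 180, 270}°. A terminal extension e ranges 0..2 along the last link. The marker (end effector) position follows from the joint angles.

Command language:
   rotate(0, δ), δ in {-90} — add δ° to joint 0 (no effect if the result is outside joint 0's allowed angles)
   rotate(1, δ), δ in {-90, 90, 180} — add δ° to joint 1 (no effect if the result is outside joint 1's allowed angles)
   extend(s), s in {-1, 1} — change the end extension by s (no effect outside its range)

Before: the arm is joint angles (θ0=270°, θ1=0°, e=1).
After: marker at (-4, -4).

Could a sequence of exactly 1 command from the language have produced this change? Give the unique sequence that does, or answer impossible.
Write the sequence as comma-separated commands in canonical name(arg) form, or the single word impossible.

t0: joint angles (θ0=270°, θ1=0°, e=1)
t=1 rotate(1, -90) ⇒ joint angles (θ0=270°, θ1=270°, e=1)
no other 1-command option fits: unique.

rotate(1, -90)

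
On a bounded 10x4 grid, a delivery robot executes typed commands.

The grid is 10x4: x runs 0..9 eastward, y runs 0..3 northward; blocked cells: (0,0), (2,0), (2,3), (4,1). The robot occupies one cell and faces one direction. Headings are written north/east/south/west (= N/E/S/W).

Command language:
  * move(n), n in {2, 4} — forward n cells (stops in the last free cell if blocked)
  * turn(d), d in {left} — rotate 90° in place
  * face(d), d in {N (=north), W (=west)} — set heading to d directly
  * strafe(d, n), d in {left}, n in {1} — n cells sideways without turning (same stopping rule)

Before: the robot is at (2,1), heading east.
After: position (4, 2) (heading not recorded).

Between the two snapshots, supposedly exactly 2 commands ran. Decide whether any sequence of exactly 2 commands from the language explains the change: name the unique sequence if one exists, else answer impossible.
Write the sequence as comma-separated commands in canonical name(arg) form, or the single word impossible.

key: order matters: swapping strafe(left, 1) and move(2) lands elsewhere
start: at (2,1), heading east
t=1 strafe(left, 1) ⇒ at (2,2), heading east
t=2 move(2) ⇒ at (4,2), heading east
no other 2-command option fits: unique.

strafe(left, 1), move(2)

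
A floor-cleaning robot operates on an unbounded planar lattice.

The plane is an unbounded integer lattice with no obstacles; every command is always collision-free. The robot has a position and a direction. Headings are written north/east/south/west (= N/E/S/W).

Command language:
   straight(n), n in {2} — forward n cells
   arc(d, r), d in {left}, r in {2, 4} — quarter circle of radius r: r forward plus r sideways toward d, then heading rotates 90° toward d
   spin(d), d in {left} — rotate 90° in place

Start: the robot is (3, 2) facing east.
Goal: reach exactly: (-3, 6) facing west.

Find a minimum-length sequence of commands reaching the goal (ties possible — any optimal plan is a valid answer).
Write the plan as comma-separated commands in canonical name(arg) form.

spin(left), arc(left, 4), straight(2)

start: (3, 2) facing east
t=1 spin(left) ⇒ (3, 2) facing north
t=2 arc(left, 4) ⇒ (-1, 6) facing west
t=3 straight(2) ⇒ (-3, 6) facing west
no 2-step plan works, so 3 is optimal.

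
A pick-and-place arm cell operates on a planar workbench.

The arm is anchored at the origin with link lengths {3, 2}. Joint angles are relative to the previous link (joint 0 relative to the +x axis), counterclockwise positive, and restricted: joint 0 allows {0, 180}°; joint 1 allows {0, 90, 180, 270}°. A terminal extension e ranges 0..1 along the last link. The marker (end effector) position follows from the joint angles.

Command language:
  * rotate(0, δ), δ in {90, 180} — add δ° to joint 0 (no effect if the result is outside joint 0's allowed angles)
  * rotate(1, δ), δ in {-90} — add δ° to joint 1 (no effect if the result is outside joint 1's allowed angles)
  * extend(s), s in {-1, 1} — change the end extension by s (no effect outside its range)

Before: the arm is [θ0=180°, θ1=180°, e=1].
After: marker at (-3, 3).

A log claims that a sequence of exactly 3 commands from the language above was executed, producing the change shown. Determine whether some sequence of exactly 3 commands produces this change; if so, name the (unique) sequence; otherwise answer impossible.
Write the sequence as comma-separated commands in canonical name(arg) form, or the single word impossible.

rotate(1, -90), rotate(1, -90), rotate(1, -90)

start: [θ0=180°, θ1=180°, e=1]
1. rotate(1, -90) → [θ0=180°, θ1=90°, e=1]
2. rotate(1, -90) → [θ0=180°, θ1=0°, e=1]
3. rotate(1, -90) → [θ0=180°, θ1=270°, e=1]
all 125 alternatives checked — unique.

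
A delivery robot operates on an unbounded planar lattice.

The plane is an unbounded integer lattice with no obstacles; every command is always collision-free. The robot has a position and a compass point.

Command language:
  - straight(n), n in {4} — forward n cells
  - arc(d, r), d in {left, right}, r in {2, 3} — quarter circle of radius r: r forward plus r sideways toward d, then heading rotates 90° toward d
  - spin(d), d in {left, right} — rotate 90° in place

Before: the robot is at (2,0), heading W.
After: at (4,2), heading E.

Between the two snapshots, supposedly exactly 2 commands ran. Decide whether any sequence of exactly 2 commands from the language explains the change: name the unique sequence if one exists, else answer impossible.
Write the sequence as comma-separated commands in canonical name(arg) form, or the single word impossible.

spin(right), arc(right, 2)

key: cell and facing (now E) both changed — the 2 commands mix motion and turning
start: at (2,0), heading W
step 1 (spin(right)): at (2,0), heading N
step 2 (arc(right, 2)): at (4,2), heading E
uniquely the one of 49 2-step routes that fits.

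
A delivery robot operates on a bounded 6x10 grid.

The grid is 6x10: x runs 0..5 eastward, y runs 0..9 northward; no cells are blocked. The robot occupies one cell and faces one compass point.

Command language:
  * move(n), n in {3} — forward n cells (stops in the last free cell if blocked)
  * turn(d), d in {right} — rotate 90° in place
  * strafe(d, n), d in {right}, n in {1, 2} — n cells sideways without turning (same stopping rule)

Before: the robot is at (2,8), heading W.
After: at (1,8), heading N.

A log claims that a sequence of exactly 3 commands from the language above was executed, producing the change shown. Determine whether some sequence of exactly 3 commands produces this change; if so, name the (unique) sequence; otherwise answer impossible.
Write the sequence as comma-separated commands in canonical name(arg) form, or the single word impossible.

key: position moved to (1,8) AND the heading swung to N — translation plus rotation needed
start: at (2,8), heading W
t=1 move(3) ⇒ at (0,8), heading W
t=2 turn(right) ⇒ at (0,8), heading N
t=3 strafe(right, 1) ⇒ at (1,8), heading N
uniquely the one of 64 3-step routes that fits.

move(3), turn(right), strafe(right, 1)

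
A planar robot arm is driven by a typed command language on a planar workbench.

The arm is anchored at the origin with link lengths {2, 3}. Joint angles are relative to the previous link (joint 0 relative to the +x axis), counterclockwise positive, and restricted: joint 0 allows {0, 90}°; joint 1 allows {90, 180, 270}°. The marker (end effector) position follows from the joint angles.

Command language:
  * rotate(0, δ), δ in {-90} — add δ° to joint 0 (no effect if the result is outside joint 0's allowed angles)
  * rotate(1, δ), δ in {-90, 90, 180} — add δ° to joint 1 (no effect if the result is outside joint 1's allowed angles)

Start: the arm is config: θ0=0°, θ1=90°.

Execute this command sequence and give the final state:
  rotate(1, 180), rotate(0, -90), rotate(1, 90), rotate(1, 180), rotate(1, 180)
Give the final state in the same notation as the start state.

config: θ0=0°, θ1=270°

begin: config: θ0=0°, θ1=90°
t=1 rotate(1, 180) ⇒ config: θ0=0°, θ1=270°
t=2 rotate(0, -90) ⇒ config: θ0=0°, θ1=270°
t=3 rotate(1, 90) ⇒ config: θ0=0°, θ1=270°
t=4 rotate(1, 180) ⇒ config: θ0=0°, θ1=90°
t=5 rotate(1, 180) ⇒ config: θ0=0°, θ1=270°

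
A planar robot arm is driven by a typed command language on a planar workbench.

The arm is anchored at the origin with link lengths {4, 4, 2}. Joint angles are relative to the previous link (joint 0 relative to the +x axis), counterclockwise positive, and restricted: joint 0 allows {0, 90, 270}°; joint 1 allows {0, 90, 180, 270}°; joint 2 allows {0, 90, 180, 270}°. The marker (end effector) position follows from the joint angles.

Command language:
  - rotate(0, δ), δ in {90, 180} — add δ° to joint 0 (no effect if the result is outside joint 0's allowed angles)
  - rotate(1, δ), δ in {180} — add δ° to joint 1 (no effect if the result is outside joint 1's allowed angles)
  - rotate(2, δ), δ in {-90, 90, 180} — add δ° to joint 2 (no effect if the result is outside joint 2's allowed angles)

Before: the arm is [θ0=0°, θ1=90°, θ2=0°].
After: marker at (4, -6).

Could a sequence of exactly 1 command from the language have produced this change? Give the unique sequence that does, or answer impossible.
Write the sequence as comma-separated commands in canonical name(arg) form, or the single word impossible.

rotate(1, 180)

from: [θ0=0°, θ1=90°, θ2=0°]
[1] after rotate(1, 180): [θ0=0°, θ1=270°, θ2=0°]
no rival 1-sequence matches.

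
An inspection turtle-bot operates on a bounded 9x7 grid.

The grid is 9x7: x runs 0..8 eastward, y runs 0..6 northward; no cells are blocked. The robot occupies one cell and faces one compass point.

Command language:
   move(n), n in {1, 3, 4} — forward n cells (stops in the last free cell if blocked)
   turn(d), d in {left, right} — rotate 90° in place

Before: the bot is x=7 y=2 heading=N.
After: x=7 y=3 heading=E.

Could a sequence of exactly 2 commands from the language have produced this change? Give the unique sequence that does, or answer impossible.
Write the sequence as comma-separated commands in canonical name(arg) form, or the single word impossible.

move(1), turn(right)

key: position moved to (7,3) AND the heading swung to E — translation plus rotation needed
t0: x=7 y=2 heading=N
step 1 (move(1)): x=7 y=3 heading=N
step 2 (turn(right)): x=7 y=3 heading=E
no other 2-command option fits: unique.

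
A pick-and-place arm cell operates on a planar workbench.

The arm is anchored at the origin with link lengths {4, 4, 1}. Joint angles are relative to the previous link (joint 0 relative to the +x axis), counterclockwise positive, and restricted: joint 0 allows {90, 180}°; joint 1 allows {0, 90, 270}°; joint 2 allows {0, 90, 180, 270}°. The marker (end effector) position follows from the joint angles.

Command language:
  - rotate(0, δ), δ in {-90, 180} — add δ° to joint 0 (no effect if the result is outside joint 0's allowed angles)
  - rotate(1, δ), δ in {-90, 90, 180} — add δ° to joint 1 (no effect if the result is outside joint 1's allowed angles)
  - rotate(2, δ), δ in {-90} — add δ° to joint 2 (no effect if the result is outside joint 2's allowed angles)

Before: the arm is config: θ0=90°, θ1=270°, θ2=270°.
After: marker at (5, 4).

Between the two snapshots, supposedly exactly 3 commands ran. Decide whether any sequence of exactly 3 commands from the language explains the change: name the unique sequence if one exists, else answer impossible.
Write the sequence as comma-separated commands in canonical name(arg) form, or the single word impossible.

rotate(2, -90), rotate(2, -90), rotate(2, -90)

start: config: θ0=90°, θ1=270°, θ2=270°
step 1 (rotate(2, -90)): config: θ0=90°, θ1=270°, θ2=180°
step 2 (rotate(2, -90)): config: θ0=90°, θ1=270°, θ2=90°
step 3 (rotate(2, -90)): config: θ0=90°, θ1=270°, θ2=0°
no rival 3-sequence matches.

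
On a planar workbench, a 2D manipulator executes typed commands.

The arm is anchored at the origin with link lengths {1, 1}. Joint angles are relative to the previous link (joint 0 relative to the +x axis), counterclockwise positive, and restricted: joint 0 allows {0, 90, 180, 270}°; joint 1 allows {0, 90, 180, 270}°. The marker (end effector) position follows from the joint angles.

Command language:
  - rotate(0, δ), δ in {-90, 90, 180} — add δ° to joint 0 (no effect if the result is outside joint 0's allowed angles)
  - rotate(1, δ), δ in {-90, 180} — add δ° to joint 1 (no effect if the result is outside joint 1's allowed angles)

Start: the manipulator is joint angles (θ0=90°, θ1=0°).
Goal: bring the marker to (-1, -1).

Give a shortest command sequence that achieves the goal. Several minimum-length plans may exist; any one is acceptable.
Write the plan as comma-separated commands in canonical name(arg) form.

rotate(0, 180), rotate(1, -90)

from: joint angles (θ0=90°, θ1=0°)
[1] after rotate(0, 180): joint angles (θ0=270°, θ1=0°)
[2] after rotate(1, -90): joint angles (θ0=270°, θ1=270°)
no 1-step plan works, so 2 is optimal.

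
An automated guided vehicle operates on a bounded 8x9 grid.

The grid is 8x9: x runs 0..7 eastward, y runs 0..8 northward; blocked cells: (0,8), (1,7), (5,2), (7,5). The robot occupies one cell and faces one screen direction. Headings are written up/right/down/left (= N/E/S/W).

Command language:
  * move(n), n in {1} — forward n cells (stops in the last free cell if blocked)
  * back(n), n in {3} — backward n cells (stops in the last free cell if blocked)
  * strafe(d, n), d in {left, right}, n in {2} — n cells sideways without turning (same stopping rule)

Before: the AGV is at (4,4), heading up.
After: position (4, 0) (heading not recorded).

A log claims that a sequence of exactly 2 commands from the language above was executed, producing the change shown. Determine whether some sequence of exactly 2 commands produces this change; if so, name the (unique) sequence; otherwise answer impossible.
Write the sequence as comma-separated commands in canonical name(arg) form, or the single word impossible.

back(3), back(3)

key: the second back(3) runs into the grid edge before its full distance
t0: at (4,4), heading up
step 1 (back(3)): at (4,1), heading up
step 2 (back(3)): at (4,0), heading up
uniquely the one of 16 2-step routes that fits.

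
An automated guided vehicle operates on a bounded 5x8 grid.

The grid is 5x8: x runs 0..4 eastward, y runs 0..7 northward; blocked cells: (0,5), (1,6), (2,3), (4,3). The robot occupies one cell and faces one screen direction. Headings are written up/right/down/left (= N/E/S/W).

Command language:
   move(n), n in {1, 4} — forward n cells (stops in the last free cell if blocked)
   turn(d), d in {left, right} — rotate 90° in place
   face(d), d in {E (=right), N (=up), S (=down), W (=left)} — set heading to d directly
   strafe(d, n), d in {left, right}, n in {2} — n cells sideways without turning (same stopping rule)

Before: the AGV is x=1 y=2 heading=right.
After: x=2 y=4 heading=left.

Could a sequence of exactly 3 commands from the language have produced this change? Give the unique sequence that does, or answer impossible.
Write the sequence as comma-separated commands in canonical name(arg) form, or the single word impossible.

key: order matters: swapping strafe(left, 2) and face(W) lands elsewhere
begin: x=1 y=2 heading=right
[1] after strafe(left, 2): x=1 y=4 heading=right
[2] after move(1): x=2 y=4 heading=right
[3] after face(W): x=2 y=4 heading=left
no rival 3-sequence matches.

strafe(left, 2), move(1), face(W)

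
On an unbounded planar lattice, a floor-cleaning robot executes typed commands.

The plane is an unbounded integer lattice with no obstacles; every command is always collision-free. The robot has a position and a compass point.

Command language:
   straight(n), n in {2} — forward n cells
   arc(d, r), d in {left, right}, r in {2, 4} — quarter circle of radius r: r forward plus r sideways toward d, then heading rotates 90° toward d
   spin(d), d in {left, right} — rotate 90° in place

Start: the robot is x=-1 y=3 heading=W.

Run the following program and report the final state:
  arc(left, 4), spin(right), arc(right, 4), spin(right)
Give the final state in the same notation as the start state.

begin: x=-1 y=3 heading=W
step 1 (arc(left, 4)): x=-5 y=-1 heading=S
step 2 (spin(right)): x=-5 y=-1 heading=W
step 3 (arc(right, 4)): x=-9 y=3 heading=N
step 4 (spin(right)): x=-9 y=3 heading=E

x=-9 y=3 heading=E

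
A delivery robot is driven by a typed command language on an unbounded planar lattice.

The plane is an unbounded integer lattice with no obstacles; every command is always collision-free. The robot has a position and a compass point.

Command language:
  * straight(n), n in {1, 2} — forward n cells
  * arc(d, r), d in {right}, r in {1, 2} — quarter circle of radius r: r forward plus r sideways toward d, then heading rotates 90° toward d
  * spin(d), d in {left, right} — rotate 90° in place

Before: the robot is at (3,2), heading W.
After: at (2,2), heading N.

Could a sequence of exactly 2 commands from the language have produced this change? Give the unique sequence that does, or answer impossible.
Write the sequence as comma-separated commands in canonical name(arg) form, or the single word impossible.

key: position moved to (2,2) AND the heading swung to N — translation plus rotation needed
initial: at (3,2), heading W
1. straight(1) → at (2,2), heading W
2. spin(right) → at (2,2), heading N
no other 2-command option fits: unique.

straight(1), spin(right)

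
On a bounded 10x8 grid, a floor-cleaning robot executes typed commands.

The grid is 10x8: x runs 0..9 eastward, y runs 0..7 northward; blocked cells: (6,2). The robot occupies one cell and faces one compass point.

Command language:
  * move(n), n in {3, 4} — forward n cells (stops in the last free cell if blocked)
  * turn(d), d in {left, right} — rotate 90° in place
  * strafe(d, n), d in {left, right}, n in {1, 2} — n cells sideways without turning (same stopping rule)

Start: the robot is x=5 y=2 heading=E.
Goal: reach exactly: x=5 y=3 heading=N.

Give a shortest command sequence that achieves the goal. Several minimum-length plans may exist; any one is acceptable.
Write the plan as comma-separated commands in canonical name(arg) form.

from: x=5 y=2 heading=E
1. strafe(left, 1) → x=5 y=3 heading=E
2. turn(left) → x=5 y=3 heading=N
no 1-step plan works, so 2 is optimal.

strafe(left, 1), turn(left)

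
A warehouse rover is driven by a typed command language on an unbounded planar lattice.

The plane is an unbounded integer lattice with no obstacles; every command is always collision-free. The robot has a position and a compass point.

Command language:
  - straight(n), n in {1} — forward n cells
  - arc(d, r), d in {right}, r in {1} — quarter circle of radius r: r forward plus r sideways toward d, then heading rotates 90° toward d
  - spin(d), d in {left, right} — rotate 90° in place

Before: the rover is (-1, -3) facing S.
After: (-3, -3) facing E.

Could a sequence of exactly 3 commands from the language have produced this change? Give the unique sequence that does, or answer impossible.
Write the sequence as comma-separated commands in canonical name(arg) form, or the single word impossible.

arc(right, 1), arc(right, 1), spin(right)

key: order matters: swapping arc(right, 1) and spin(right) lands elsewhere
initial: (-1, -3) facing S
t=1 arc(right, 1) ⇒ (-2, -4) facing W
t=2 arc(right, 1) ⇒ (-3, -3) facing N
t=3 spin(right) ⇒ (-3, -3) facing E
no rival 3-sequence matches.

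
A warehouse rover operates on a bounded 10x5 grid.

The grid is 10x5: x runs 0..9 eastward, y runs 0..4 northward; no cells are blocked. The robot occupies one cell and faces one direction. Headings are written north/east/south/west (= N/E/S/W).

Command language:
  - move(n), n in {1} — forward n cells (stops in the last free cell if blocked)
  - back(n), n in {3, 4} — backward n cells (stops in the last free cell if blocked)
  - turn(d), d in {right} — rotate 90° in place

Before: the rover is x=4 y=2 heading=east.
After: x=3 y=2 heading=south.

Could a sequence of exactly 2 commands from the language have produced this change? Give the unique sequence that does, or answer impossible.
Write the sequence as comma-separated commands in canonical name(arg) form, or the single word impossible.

all 16 sequences checked — none match.

impossible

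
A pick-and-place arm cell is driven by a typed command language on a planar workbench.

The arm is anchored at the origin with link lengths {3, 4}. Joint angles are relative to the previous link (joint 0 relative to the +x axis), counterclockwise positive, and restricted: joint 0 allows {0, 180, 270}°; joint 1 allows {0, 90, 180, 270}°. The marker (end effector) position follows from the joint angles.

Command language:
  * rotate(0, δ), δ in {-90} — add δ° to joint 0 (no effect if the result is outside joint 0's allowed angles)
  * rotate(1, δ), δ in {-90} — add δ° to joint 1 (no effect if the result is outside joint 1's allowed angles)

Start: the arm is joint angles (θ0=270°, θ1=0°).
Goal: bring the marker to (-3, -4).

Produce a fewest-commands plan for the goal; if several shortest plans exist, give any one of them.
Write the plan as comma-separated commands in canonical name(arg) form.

start: joint angles (θ0=270°, θ1=0°)
[1] after rotate(1, -90): joint angles (θ0=270°, θ1=270°)
[2] after rotate(1, -90): joint angles (θ0=270°, θ1=180°)
[3] after rotate(1, -90): joint angles (θ0=270°, θ1=90°)
[4] after rotate(0, -90): joint angles (θ0=180°, θ1=90°)
no 3-step plan works, so 4 is optimal.

rotate(1, -90), rotate(1, -90), rotate(1, -90), rotate(0, -90)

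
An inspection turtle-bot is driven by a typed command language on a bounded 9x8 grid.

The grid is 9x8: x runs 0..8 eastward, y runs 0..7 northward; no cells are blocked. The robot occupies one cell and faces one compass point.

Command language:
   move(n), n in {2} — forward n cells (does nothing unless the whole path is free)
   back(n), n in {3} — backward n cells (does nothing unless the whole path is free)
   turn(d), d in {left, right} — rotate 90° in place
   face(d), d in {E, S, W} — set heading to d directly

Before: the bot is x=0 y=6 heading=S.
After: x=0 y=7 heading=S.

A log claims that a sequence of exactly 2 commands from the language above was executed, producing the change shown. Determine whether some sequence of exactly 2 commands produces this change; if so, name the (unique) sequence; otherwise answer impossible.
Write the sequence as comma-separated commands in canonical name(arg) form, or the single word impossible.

move(2), back(3)

key: running back(3) before move(2) would end elsewhere — order is forced
begin: x=0 y=6 heading=S
step 1 (move(2)): x=0 y=4 heading=S
step 2 (back(3)): x=0 y=7 heading=S
no other 2-command option fits: unique.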